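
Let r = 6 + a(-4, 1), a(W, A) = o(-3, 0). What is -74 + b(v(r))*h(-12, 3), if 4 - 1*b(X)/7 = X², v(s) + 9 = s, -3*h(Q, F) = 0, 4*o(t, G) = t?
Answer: -74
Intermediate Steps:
o(t, G) = t/4
h(Q, F) = 0 (h(Q, F) = -⅓*0 = 0)
a(W, A) = -¾ (a(W, A) = (¼)*(-3) = -¾)
r = 21/4 (r = 6 - ¾ = 21/4 ≈ 5.2500)
v(s) = -9 + s
b(X) = 28 - 7*X²
-74 + b(v(r))*h(-12, 3) = -74 + (28 - 7*(-9 + 21/4)²)*0 = -74 + (28 - 7*(-15/4)²)*0 = -74 + (28 - 7*225/16)*0 = -74 + (28 - 1575/16)*0 = -74 - 1127/16*0 = -74 + 0 = -74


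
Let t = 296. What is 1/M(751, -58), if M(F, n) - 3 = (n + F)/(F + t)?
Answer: 349/1278 ≈ 0.27308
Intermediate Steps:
M(F, n) = 3 + (F + n)/(296 + F) (M(F, n) = 3 + (n + F)/(F + 296) = 3 + (F + n)/(296 + F))
1/M(751, -58) = 1/((888 - 58 + 4*751)/(296 + 751)) = 1/((888 - 58 + 3004)/1047) = 1/((1/1047)*3834) = 1/(1278/349) = 349/1278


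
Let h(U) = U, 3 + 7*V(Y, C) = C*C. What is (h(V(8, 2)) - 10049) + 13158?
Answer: 21764/7 ≈ 3109.1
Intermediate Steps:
V(Y, C) = -3/7 + C**2/7 (V(Y, C) = -3/7 + (C*C)/7 = -3/7 + C**2/7)
(h(V(8, 2)) - 10049) + 13158 = ((-3/7 + (1/7)*2**2) - 10049) + 13158 = ((-3/7 + (1/7)*4) - 10049) + 13158 = ((-3/7 + 4/7) - 10049) + 13158 = (1/7 - 10049) + 13158 = -70342/7 + 13158 = 21764/7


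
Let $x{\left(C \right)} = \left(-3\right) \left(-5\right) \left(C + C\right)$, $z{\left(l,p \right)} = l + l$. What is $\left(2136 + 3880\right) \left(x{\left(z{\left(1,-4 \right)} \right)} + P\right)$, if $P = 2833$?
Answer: $17404288$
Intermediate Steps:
$z{\left(l,p \right)} = 2 l$
$x{\left(C \right)} = 30 C$ ($x{\left(C \right)} = 15 \cdot 2 C = 30 C$)
$\left(2136 + 3880\right) \left(x{\left(z{\left(1,-4 \right)} \right)} + P\right) = \left(2136 + 3880\right) \left(30 \cdot 2 \cdot 1 + 2833\right) = 6016 \left(30 \cdot 2 + 2833\right) = 6016 \left(60 + 2833\right) = 6016 \cdot 2893 = 17404288$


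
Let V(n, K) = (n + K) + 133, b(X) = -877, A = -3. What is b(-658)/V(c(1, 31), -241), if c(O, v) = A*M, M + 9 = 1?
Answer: 877/84 ≈ 10.440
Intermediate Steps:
M = -8 (M = -9 + 1 = -8)
c(O, v) = 24 (c(O, v) = -3*(-8) = 24)
V(n, K) = 133 + K + n (V(n, K) = (K + n) + 133 = 133 + K + n)
b(-658)/V(c(1, 31), -241) = -877/(133 - 241 + 24) = -877/(-84) = -877*(-1/84) = 877/84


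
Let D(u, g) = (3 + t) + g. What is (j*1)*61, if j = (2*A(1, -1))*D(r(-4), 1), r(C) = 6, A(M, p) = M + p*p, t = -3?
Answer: 244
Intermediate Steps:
A(M, p) = M + p²
D(u, g) = g (D(u, g) = (3 - 3) + g = 0 + g = g)
j = 4 (j = (2*(1 + (-1)²))*1 = (2*(1 + 1))*1 = (2*2)*1 = 4*1 = 4)
(j*1)*61 = (4*1)*61 = 4*61 = 244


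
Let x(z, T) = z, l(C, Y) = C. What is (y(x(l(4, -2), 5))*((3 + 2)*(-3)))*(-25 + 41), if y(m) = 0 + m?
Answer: -960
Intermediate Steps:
y(m) = m
(y(x(l(4, -2), 5))*((3 + 2)*(-3)))*(-25 + 41) = (4*((3 + 2)*(-3)))*(-25 + 41) = (4*(5*(-3)))*16 = (4*(-15))*16 = -60*16 = -960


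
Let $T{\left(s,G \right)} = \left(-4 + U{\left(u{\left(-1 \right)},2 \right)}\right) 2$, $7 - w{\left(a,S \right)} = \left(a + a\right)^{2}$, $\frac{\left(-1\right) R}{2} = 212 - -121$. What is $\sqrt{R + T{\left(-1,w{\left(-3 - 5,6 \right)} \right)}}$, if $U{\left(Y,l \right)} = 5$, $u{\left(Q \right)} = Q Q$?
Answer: $2 i \sqrt{166} \approx 25.768 i$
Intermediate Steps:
$u{\left(Q \right)} = Q^{2}$
$R = -666$ ($R = - 2 \left(212 - -121\right) = - 2 \left(212 + 121\right) = \left(-2\right) 333 = -666$)
$w{\left(a,S \right)} = 7 - 4 a^{2}$ ($w{\left(a,S \right)} = 7 - \left(a + a\right)^{2} = 7 - \left(2 a\right)^{2} = 7 - 4 a^{2}$)
$T{\left(s,G \right)} = 2$ ($T{\left(s,G \right)} = \left(-4 + 5\right) 2 = 1 \cdot 2 = 2$)
$\sqrt{R + T{\left(-1,w{\left(-3 - 5,6 \right)} \right)}} = \sqrt{-666 + 2} = \sqrt{-664} = 2 i \sqrt{166}$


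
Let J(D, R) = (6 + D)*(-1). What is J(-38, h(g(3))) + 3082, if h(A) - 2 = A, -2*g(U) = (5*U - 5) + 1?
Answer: 3114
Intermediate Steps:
g(U) = 2 - 5*U/2 (g(U) = -((5*U - 5) + 1)/2 = -((-5 + 5*U) + 1)/2 = -(-4 + 5*U)/2 = 2 - 5*U/2)
h(A) = 2 + A
J(D, R) = -6 - D
J(-38, h(g(3))) + 3082 = (-6 - 1*(-38)) + 3082 = (-6 + 38) + 3082 = 32 + 3082 = 3114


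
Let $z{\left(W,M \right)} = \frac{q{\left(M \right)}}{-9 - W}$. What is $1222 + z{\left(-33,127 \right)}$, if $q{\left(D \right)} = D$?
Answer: $\frac{29455}{24} \approx 1227.3$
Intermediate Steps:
$z{\left(W,M \right)} = \frac{M}{-9 - W}$
$1222 + z{\left(-33,127 \right)} = 1222 - \frac{127}{9 - 33} = 1222 - \frac{127}{-24} = 1222 - 127 \left(- \frac{1}{24}\right) = 1222 + \frac{127}{24} = \frac{29455}{24}$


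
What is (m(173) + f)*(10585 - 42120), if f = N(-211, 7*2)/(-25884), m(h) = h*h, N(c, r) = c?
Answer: -24429610966145/25884 ≈ -9.4381e+8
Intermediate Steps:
m(h) = h²
f = 211/25884 (f = -211/(-25884) = -211*(-1/25884) = 211/25884 ≈ 0.0081518)
(m(173) + f)*(10585 - 42120) = (173² + 211/25884)*(10585 - 42120) = (29929 + 211/25884)*(-31535) = (774682447/25884)*(-31535) = -24429610966145/25884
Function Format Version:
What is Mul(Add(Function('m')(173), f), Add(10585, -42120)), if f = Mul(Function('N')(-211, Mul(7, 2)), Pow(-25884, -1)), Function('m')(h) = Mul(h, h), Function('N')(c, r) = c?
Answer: Rational(-24429610966145, 25884) ≈ -9.4381e+8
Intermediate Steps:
Function('m')(h) = Pow(h, 2)
f = Rational(211, 25884) (f = Mul(-211, Pow(-25884, -1)) = Mul(-211, Rational(-1, 25884)) = Rational(211, 25884) ≈ 0.0081518)
Mul(Add(Function('m')(173), f), Add(10585, -42120)) = Mul(Add(Pow(173, 2), Rational(211, 25884)), Add(10585, -42120)) = Mul(Add(29929, Rational(211, 25884)), -31535) = Mul(Rational(774682447, 25884), -31535) = Rational(-24429610966145, 25884)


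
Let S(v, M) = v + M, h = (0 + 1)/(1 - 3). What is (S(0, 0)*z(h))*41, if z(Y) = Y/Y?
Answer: 0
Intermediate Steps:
h = -½ (h = 1/(-2) = 1*(-½) = -½ ≈ -0.50000)
S(v, M) = M + v
z(Y) = 1
(S(0, 0)*z(h))*41 = ((0 + 0)*1)*41 = (0*1)*41 = 0*41 = 0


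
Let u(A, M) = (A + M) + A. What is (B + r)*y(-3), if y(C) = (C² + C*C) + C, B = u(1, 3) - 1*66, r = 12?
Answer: -735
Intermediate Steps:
u(A, M) = M + 2*A
B = -61 (B = (3 + 2*1) - 1*66 = (3 + 2) - 66 = 5 - 66 = -61)
y(C) = C + 2*C² (y(C) = (C² + C²) + C = 2*C² + C = C + 2*C²)
(B + r)*y(-3) = (-61 + 12)*(-3*(1 + 2*(-3))) = -(-147)*(1 - 6) = -(-147)*(-5) = -49*15 = -735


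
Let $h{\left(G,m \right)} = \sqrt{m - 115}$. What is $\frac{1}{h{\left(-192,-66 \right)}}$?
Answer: $- \frac{i \sqrt{181}}{181} \approx - 0.074329 i$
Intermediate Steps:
$h{\left(G,m \right)} = \sqrt{-115 + m}$
$\frac{1}{h{\left(-192,-66 \right)}} = \frac{1}{\sqrt{-115 - 66}} = \frac{1}{\sqrt{-181}} = \frac{1}{i \sqrt{181}} = - \frac{i \sqrt{181}}{181}$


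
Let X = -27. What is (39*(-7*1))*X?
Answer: 7371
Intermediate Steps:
(39*(-7*1))*X = (39*(-7*1))*(-27) = (39*(-7))*(-27) = -273*(-27) = 7371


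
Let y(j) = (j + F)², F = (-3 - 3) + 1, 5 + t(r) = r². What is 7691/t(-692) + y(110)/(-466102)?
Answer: -242089999/31885305374 ≈ -0.0075925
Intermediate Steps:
t(r) = -5 + r²
F = -5 (F = -6 + 1 = -5)
y(j) = (-5 + j)² (y(j) = (j - 5)² = (-5 + j)²)
7691/t(-692) + y(110)/(-466102) = 7691/(-5 + (-692)²) + (-5 + 110)²/(-466102) = 7691/(-5 + 478864) + 105²*(-1/466102) = 7691/478859 + 11025*(-1/466102) = 7691*(1/478859) - 1575/66586 = 7691/478859 - 1575/66586 = -242089999/31885305374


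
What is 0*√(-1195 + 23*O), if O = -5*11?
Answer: 0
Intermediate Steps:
O = -55
0*√(-1195 + 23*O) = 0*√(-1195 + 23*(-55)) = 0*√(-1195 - 1265) = 0*√(-2460) = 0*(2*I*√615) = 0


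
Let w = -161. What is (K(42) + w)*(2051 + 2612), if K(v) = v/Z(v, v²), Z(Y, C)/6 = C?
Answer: -189182573/252 ≈ -7.5072e+5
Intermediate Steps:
Z(Y, C) = 6*C
K(v) = 1/(6*v) (K(v) = v/((6*v²)) = v*(1/(6*v²)) = 1/(6*v))
(K(42) + w)*(2051 + 2612) = ((⅙)/42 - 161)*(2051 + 2612) = ((⅙)*(1/42) - 161)*4663 = (1/252 - 161)*4663 = -40571/252*4663 = -189182573/252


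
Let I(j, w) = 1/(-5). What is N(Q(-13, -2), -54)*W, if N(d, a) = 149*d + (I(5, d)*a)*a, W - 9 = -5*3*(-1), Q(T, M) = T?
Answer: -302424/5 ≈ -60485.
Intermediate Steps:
I(j, w) = -1/5
W = 24 (W = 9 - 5*3*(-1) = 9 - 15*(-1) = 9 + 15 = 24)
N(d, a) = 149*d - a**2/5 (N(d, a) = 149*d + (-a/5)*a = 149*d - a**2/5)
N(Q(-13, -2), -54)*W = (149*(-13) - 1/5*(-54)**2)*24 = (-1937 - 1/5*2916)*24 = (-1937 - 2916/5)*24 = -12601/5*24 = -302424/5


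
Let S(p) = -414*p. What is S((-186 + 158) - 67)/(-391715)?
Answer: -7866/78343 ≈ -0.10040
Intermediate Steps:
S((-186 + 158) - 67)/(-391715) = -414*((-186 + 158) - 67)/(-391715) = -414*(-28 - 67)*(-1/391715) = -414*(-95)*(-1/391715) = 39330*(-1/391715) = -7866/78343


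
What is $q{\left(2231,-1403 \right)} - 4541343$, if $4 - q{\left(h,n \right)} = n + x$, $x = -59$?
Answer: $-4539877$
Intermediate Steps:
$q{\left(h,n \right)} = 63 - n$ ($q{\left(h,n \right)} = 4 - \left(n - 59\right) = 4 - \left(-59 + n\right) = 63 - n$)
$q{\left(2231,-1403 \right)} - 4541343 = \left(63 - -1403\right) - 4541343 = \left(63 + 1403\right) - 4541343 = 1466 - 4541343 = -4539877$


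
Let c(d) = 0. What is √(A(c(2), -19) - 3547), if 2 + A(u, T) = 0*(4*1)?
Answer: 13*I*√21 ≈ 59.573*I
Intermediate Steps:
A(u, T) = -2 (A(u, T) = -2 + 0*(4*1) = -2 + 0*4 = -2 + 0 = -2)
√(A(c(2), -19) - 3547) = √(-2 - 3547) = √(-3549) = 13*I*√21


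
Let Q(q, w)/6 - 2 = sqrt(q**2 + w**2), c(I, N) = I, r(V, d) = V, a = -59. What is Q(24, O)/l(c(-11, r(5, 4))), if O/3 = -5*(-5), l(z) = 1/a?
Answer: -708 - 1062*sqrt(689) ≈ -28584.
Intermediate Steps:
l(z) = -1/59 (l(z) = 1/(-59) = -1/59)
O = 75 (O = 3*(-5*(-5)) = 3*25 = 75)
Q(q, w) = 12 + 6*sqrt(q**2 + w**2)
Q(24, O)/l(c(-11, r(5, 4))) = (12 + 6*sqrt(24**2 + 75**2))/(-1/59) = (12 + 6*sqrt(576 + 5625))*(-59) = (12 + 6*sqrt(6201))*(-59) = (12 + 6*(3*sqrt(689)))*(-59) = (12 + 18*sqrt(689))*(-59) = -708 - 1062*sqrt(689)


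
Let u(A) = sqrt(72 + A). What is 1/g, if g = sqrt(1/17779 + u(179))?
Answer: sqrt(17779)/sqrt(1 + 17779*sqrt(251)) ≈ 0.25124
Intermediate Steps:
g = sqrt(1/17779 + sqrt(251)) (g = sqrt(1/17779 + sqrt(72 + 179)) = sqrt(1/17779 + sqrt(251)) ≈ 3.9803)
1/g = 1/(sqrt(17779 + 316092841*sqrt(251))/17779) = 17779/sqrt(17779 + 316092841*sqrt(251))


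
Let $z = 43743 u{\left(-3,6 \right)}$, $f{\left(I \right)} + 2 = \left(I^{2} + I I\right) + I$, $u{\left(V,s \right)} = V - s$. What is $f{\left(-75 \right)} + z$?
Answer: $-382514$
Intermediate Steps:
$f{\left(I \right)} = -2 + I + 2 I^{2}$ ($f{\left(I \right)} = -2 + \left(\left(I^{2} + I I\right) + I\right) = -2 + \left(\left(I^{2} + I^{2}\right) + I\right) = -2 + \left(2 I^{2} + I\right) = -2 + \left(I + 2 I^{2}\right) = -2 + I + 2 I^{2}$)
$z = -393687$ ($z = 43743 \left(-3 - 6\right) = 43743 \left(-9\right) = -393687$)
$f{\left(-75 \right)} + z = \left(-2 - 75 + 2 \left(-75\right)^{2}\right) - 393687 = \left(-2 - 75 + 2 \cdot 5625\right) - 393687 = \left(-2 - 75 + 11250\right) - 393687 = 11173 - 393687 = -382514$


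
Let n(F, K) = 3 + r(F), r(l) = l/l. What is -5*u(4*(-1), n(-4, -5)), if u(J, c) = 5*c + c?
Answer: -120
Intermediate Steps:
r(l) = 1
n(F, K) = 4 (n(F, K) = 3 + 1 = 4)
u(J, c) = 6*c
-5*u(4*(-1), n(-4, -5)) = -30*4 = -5*24 = -120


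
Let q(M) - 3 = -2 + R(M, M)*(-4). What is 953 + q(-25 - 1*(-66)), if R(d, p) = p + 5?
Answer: 770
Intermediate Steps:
R(d, p) = 5 + p
q(M) = -19 - 4*M (q(M) = 3 + (-2 + (5 + M)*(-4)) = 3 + (-2 + (-20 - 4*M)) = 3 + (-22 - 4*M) = -19 - 4*M)
953 + q(-25 - 1*(-66)) = 953 + (-19 - 4*(-25 - 1*(-66))) = 953 + (-19 - 4*(-25 + 66)) = 953 + (-19 - 4*41) = 953 + (-19 - 164) = 953 - 183 = 770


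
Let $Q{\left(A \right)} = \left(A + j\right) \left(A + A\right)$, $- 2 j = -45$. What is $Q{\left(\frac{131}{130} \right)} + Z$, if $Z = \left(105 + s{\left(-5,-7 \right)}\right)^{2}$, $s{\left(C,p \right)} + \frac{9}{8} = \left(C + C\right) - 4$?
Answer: $\frac{2196970977}{270400} \approx 8124.9$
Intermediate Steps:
$j = \frac{45}{2}$ ($j = \left(- \frac{1}{2}\right) \left(-45\right) = \frac{45}{2} \approx 22.5$)
$s{\left(C,p \right)} = - \frac{41}{8} + 2 C$ ($s{\left(C,p \right)} = - \frac{9}{8} + \left(\left(C + C\right) - 4\right) = - \frac{9}{8} + \left(2 C - 4\right) = - \frac{9}{8} + \left(-4 + 2 C\right) = - \frac{41}{8} + 2 C$)
$Q{\left(A \right)} = 2 A \left(\frac{45}{2} + A\right)$ ($Q{\left(A \right)} = \left(A + \frac{45}{2}\right) \left(A + A\right) = \left(\frac{45}{2} + A\right) 2 A = 2 A \left(\frac{45}{2} + A\right)$)
$Z = \frac{516961}{64}$ ($Z = \left(105 + \left(- \frac{41}{8} + 2 \left(-5\right)\right)\right)^{2} = \left(105 - \frac{121}{8}\right)^{2} = \left(\frac{719}{8}\right)^{2} = \frac{516961}{64} \approx 8077.5$)
$Q{\left(\frac{131}{130} \right)} + Z = \frac{131}{130} \left(45 + 2 \cdot \frac{131}{130}\right) + \frac{516961}{64} = 131 \cdot \frac{1}{130} \left(45 + 2 \cdot 131 \cdot \frac{1}{130}\right) + \frac{516961}{64} = \frac{131 \left(45 + 2 \cdot \frac{131}{130}\right)}{130} + \frac{516961}{64} = \frac{131 \left(45 + \frac{131}{65}\right)}{130} + \frac{516961}{64} = \frac{131}{130} \cdot \frac{3056}{65} + \frac{516961}{64} = \frac{200168}{4225} + \frac{516961}{64} = \frac{2196970977}{270400}$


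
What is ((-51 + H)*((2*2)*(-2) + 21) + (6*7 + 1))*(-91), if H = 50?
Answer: -2730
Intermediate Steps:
((-51 + H)*((2*2)*(-2) + 21) + (6*7 + 1))*(-91) = ((-51 + 50)*((2*2)*(-2) + 21) + (6*7 + 1))*(-91) = (-(4*(-2) + 21) + (42 + 1))*(-91) = (-(-8 + 21) + 43)*(-91) = (-1*13 + 43)*(-91) = (-13 + 43)*(-91) = 30*(-91) = -2730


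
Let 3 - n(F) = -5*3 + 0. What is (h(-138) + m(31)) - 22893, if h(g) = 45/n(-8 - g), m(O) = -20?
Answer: -45821/2 ≈ -22911.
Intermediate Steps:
n(F) = 18 (n(F) = 3 - (-5*3 + 0) = 3 - (-15 + 0) = 3 - 1*(-15) = 3 + 15 = 18)
h(g) = 5/2 (h(g) = 45/18 = 45*(1/18) = 5/2)
(h(-138) + m(31)) - 22893 = (5/2 - 20) - 22893 = -35/2 - 22893 = -45821/2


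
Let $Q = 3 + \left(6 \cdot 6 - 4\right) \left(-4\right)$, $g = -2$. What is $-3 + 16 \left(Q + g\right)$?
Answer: $-2035$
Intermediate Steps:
$Q = -125$ ($Q = 3 + \left(36 - 4\right) \left(-4\right) = 3 + 32 \left(-4\right) = 3 - 128 = -125$)
$-3 + 16 \left(Q + g\right) = -3 + 16 \left(-125 - 2\right) = -3 + 16 \left(-127\right) = -3 - 2032 = -2035$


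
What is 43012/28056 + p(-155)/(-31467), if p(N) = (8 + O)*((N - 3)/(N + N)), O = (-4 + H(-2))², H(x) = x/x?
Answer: 342726151/223594630 ≈ 1.5328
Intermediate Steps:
H(x) = 1
O = 9 (O = (-4 + 1)² = (-3)² = 9)
p(N) = 17*(-3 + N)/(2*N) (p(N) = (8 + 9)*((N - 3)/(N + N)) = 17*((-3 + N)/((2*N))) = 17*((-3 + N)*(1/(2*N))) = 17*((-3 + N)/(2*N)) = 17*(-3 + N)/(2*N))
43012/28056 + p(-155)/(-31467) = 43012/28056 + ((17/2)*(-3 - 155)/(-155))/(-31467) = 43012*(1/28056) + ((17/2)*(-1/155)*(-158))*(-1/31467) = 10753/7014 + (1343/155)*(-1/31467) = 10753/7014 - 79/286905 = 342726151/223594630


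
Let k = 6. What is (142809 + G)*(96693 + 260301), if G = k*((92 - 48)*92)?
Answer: 59652626418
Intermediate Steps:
G = 24288 (G = 6*((92 - 48)*92) = 6*(44*92) = 6*4048 = 24288)
(142809 + G)*(96693 + 260301) = (142809 + 24288)*(96693 + 260301) = 167097*356994 = 59652626418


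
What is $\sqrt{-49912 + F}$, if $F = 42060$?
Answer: $2 i \sqrt{1963} \approx 88.612 i$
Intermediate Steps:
$\sqrt{-49912 + F} = \sqrt{-49912 + 42060} = \sqrt{-7852} = 2 i \sqrt{1963}$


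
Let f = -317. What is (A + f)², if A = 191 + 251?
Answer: 15625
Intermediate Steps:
A = 442
(A + f)² = (442 - 317)² = 125² = 15625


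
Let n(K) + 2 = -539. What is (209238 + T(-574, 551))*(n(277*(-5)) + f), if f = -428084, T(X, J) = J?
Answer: -89920810125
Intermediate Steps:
n(K) = -541 (n(K) = -2 - 539 = -541)
(209238 + T(-574, 551))*(n(277*(-5)) + f) = (209238 + 551)*(-541 - 428084) = 209789*(-428625) = -89920810125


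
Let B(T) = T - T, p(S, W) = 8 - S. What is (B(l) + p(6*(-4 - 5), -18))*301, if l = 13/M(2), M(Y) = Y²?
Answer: 18662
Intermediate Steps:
l = 13/4 (l = 13/(2²) = 13/4 ≈ 3.2500)
B(T) = 0
(B(l) + p(6*(-4 - 5), -18))*301 = (0 + (8 - 6*(-4 - 5)))*301 = (0 + (8 - 6*(-9)))*301 = (0 + (8 - 1*(-54)))*301 = (0 + (8 + 54))*301 = (0 + 62)*301 = 62*301 = 18662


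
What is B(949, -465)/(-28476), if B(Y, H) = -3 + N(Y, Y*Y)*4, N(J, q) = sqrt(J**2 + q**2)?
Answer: 1/9492 - 949*sqrt(900602)/7119 ≈ -126.51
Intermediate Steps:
B(Y, H) = -3 + 4*sqrt(Y**2 + Y**4) (B(Y, H) = -3 + sqrt(Y**2 + (Y*Y)**2)*4 = -3 + sqrt(Y**2 + (Y**2)**2)*4 = -3 + sqrt(Y**2 + Y**4)*4 = -3 + 4*sqrt(Y**2 + Y**4))
B(949, -465)/(-28476) = (-3 + 4*sqrt(949**2 + 949**4))/(-28476) = (-3 + 4*sqrt(900601 + 811082161201))*(-1/28476) = (-3 + 4*sqrt(811083061802))*(-1/28476) = (-3 + 4*(949*sqrt(900602)))*(-1/28476) = (-3 + 3796*sqrt(900602))*(-1/28476) = 1/9492 - 949*sqrt(900602)/7119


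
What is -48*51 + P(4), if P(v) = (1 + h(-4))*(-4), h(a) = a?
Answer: -2436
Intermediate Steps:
P(v) = 12 (P(v) = (1 - 4)*(-4) = -3*(-4) = 12)
-48*51 + P(4) = -48*51 + 12 = -2448 + 12 = -2436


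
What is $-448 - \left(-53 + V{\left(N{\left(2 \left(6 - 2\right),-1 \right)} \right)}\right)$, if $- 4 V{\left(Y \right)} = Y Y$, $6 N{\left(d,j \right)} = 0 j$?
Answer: $-395$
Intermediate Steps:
$N{\left(d,j \right)} = 0$ ($N{\left(d,j \right)} = \frac{0 j}{6} = \frac{1}{6} \cdot 0 = 0$)
$V{\left(Y \right)} = - \frac{Y^{2}}{4}$ ($V{\left(Y \right)} = - \frac{Y Y}{4} = - \frac{Y^{2}}{4}$)
$-448 - \left(-53 + V{\left(N{\left(2 \left(6 - 2\right),-1 \right)} \right)}\right) = -448 - \left(-53 - \frac{0^{2}}{4}\right) = -448 - \left(-53 - 0\right) = -448 - \left(-53 + 0\right) = -448 - -53 = -448 + 53 = -395$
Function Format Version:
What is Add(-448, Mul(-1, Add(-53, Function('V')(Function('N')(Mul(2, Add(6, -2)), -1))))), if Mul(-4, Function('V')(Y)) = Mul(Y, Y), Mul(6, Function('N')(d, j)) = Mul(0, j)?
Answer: -395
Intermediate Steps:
Function('N')(d, j) = 0 (Function('N')(d, j) = Mul(Rational(1, 6), Mul(0, j)) = Mul(Rational(1, 6), 0) = 0)
Function('V')(Y) = Mul(Rational(-1, 4), Pow(Y, 2)) (Function('V')(Y) = Mul(Rational(-1, 4), Mul(Y, Y)) = Mul(Rational(-1, 4), Pow(Y, 2)))
Add(-448, Mul(-1, Add(-53, Function('V')(Function('N')(Mul(2, Add(6, -2)), -1))))) = Add(-448, Mul(-1, Add(-53, Mul(Rational(-1, 4), Pow(0, 2))))) = Add(-448, Mul(-1, Add(-53, Mul(Rational(-1, 4), 0)))) = Add(-448, Mul(-1, Add(-53, 0))) = Add(-448, Mul(-1, -53)) = Add(-448, 53) = -395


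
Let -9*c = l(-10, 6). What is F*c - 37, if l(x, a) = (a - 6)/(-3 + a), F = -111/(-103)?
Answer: -37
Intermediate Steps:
F = 111/103 (F = -111*(-1/103) = 111/103 ≈ 1.0777)
l(x, a) = (-6 + a)/(-3 + a)
c = 0 (c = -(-6 + 6)/(9*(-3 + 6)) = -0/(9*3) = -0/27 = -⅑*0 = 0)
F*c - 37 = (111/103)*0 - 37 = 0 - 37 = -37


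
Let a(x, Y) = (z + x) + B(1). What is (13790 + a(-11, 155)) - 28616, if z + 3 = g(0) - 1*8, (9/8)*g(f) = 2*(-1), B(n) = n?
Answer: -133639/9 ≈ -14849.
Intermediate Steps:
g(f) = -16/9 (g(f) = 8*(2*(-1))/9 = (8/9)*(-2) = -16/9)
z = -115/9 (z = -3 + (-16/9 - 1*8) = -3 + (-16/9 - 8) = -3 - 88/9 = -115/9 ≈ -12.778)
a(x, Y) = -106/9 + x (a(x, Y) = (-115/9 + x) + 1 = -106/9 + x)
(13790 + a(-11, 155)) - 28616 = (13790 + (-106/9 - 11)) - 28616 = (13790 - 205/9) - 28616 = 123905/9 - 28616 = -133639/9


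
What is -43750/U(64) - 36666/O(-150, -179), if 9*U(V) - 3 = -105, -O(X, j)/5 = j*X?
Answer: 1468463262/380375 ≈ 3860.6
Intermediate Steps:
O(X, j) = -5*X*j (O(X, j) = -5*j*X = -5*X*j)
U(V) = -34/3 (U(V) = ⅓ + (⅑)*(-105) = ⅓ - 35/3 = -34/3)
-43750/U(64) - 36666/O(-150, -179) = -43750/(-34/3) - 36666/((-5*(-150)*(-179))) = -43750*(-3/34) - 36666/(-134250) = 65625/17 - 36666*(-1/134250) = 65625/17 + 6111/22375 = 1468463262/380375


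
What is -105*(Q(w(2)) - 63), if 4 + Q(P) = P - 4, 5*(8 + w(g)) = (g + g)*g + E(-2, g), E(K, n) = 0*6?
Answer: 8127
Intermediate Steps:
E(K, n) = 0
w(g) = -8 + 2*g**2/5 (w(g) = -8 + ((g + g)*g + 0)/5 = -8 + ((2*g)*g + 0)/5 = -8 + (2*g**2 + 0)/5 = -8 + (2*g**2)/5 = -8 + 2*g**2/5)
Q(P) = -8 + P (Q(P) = -4 + (P - 4) = -4 + (-4 + P) = -8 + P)
-105*(Q(w(2)) - 63) = -105*((-8 + (-8 + (2/5)*2**2)) - 63) = -105*((-8 + (-8 + (2/5)*4)) - 63) = -105*((-8 + (-8 + 8/5)) - 63) = -105*((-8 - 32/5) - 63) = -105*(-72/5 - 63) = -105*(-387/5) = 8127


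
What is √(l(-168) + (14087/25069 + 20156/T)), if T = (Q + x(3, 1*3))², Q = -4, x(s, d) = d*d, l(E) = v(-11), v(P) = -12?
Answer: √12487426409491/125345 ≈ 28.192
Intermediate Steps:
l(E) = -12
x(s, d) = d²
T = 25 (T = (-4 + (1*3)²)² = (-4 + 3²)² = (-4 + 9)² = 5² = 25)
√(l(-168) + (14087/25069 + 20156/T)) = √(-12 + (14087/25069 + 20156/25)) = √(-12 + 505642939/626725) = √(498122239/626725) = √12487426409491/125345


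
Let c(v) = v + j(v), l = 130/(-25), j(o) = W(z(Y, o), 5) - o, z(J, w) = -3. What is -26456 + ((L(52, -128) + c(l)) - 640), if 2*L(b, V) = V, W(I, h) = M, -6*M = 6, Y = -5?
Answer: -27161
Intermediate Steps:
M = -1 (M = -⅙*6 = -1)
W(I, h) = -1
L(b, V) = V/2
j(o) = -1 - o
l = -26/5 (l = 130*(-1/25) = -26/5 ≈ -5.2000)
c(v) = -1 (c(v) = v + (-1 - v) = -1)
-26456 + ((L(52, -128) + c(l)) - 640) = -26456 + (((½)*(-128) - 1) - 640) = -26456 + ((-64 - 1) - 640) = -26456 + (-65 - 640) = -26456 - 705 = -27161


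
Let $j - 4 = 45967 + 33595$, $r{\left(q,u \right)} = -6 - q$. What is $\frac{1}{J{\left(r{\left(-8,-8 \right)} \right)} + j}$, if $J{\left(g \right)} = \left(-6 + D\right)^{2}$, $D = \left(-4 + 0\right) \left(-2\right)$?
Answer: $\frac{1}{79570} \approx 1.2568 \cdot 10^{-5}$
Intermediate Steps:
$D = 8$ ($D = \left(-4\right) \left(-2\right) = 8$)
$J{\left(g \right)} = 4$ ($J{\left(g \right)} = \left(-6 + 8\right)^{2} = 2^{2} = 4$)
$j = 79566$ ($j = 4 + \left(45967 + 33595\right) = 4 + 79562 = 79566$)
$\frac{1}{J{\left(r{\left(-8,-8 \right)} \right)} + j} = \frac{1}{4 + 79566} = \frac{1}{79570}$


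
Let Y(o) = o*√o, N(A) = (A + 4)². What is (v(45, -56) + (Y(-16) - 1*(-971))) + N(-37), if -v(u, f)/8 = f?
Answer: 2508 - 64*I ≈ 2508.0 - 64.0*I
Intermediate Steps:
v(u, f) = -8*f
N(A) = (4 + A)²
Y(o) = o^(3/2)
(v(45, -56) + (Y(-16) - 1*(-971))) + N(-37) = (-8*(-56) + ((-16)^(3/2) - 1*(-971))) + (4 - 37)² = (448 + (-64*I + 971)) + (-33)² = (448 + (971 - 64*I)) + 1089 = (1419 - 64*I) + 1089 = 2508 - 64*I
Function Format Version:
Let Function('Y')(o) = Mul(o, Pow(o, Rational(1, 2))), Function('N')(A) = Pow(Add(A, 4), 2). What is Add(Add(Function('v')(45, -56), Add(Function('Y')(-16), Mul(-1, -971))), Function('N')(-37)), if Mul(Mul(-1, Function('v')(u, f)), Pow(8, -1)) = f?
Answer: Add(2508, Mul(-64, I)) ≈ Add(2508.0, Mul(-64.000, I))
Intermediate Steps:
Function('v')(u, f) = Mul(-8, f)
Function('N')(A) = Pow(Add(4, A), 2)
Function('Y')(o) = Pow(o, Rational(3, 2))
Add(Add(Function('v')(45, -56), Add(Function('Y')(-16), Mul(-1, -971))), Function('N')(-37)) = Add(Add(Mul(-8, -56), Add(Pow(-16, Rational(3, 2)), Mul(-1, -971))), Pow(Add(4, -37), 2)) = Add(Add(448, Add(Mul(-64, I), 971)), Pow(-33, 2)) = Add(Add(448, Add(971, Mul(-64, I))), 1089) = Add(Add(1419, Mul(-64, I)), 1089) = Add(2508, Mul(-64, I))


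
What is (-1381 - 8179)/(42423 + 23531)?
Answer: -4780/32977 ≈ -0.14495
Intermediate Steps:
(-1381 - 8179)/(42423 + 23531) = -9560/65954 = -9560*1/65954 = -4780/32977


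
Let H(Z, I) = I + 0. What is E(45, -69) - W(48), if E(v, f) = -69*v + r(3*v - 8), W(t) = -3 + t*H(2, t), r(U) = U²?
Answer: 10723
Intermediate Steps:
H(Z, I) = I
W(t) = -3 + t² (W(t) = -3 + t*t = -3 + t²)
E(v, f) = (-8 + 3*v)² - 69*v (E(v, f) = -69*v + (3*v - 8)² = -69*v + (-8 + 3*v)² = (-8 + 3*v)² - 69*v)
E(45, -69) - W(48) = ((-8 + 3*45)² - 69*45) - (-3 + 48²) = ((-8 + 135)² - 3105) - (-3 + 2304) = (127² - 3105) - 1*2301 = (16129 - 3105) - 2301 = 13024 - 2301 = 10723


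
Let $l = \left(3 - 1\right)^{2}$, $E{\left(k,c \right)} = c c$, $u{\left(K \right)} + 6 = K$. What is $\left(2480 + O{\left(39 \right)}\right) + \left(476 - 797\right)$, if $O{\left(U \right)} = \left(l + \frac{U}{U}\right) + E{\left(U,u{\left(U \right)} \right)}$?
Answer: $3253$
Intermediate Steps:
$u{\left(K \right)} = -6 + K$
$E{\left(k,c \right)} = c^{2}$
$l = 4$ ($l = 2^{2} = 4$)
$O{\left(U \right)} = 5 + \left(-6 + U\right)^{2}$ ($O{\left(U \right)} = \left(4 + \frac{U}{U}\right) + \left(-6 + U\right)^{2} = \left(4 + 1\right) + \left(-6 + U\right)^{2} = 5 + \left(-6 + U\right)^{2}$)
$\left(2480 + O{\left(39 \right)}\right) + \left(476 - 797\right) = \left(2480 + \left(5 + \left(-6 + 39\right)^{2}\right)\right) + \left(476 - 797\right) = \left(2480 + \left(5 + 33^{2}\right)\right) - 321 = \left(2480 + \left(5 + 1089\right)\right) - 321 = \left(2480 + 1094\right) - 321 = 3574 - 321 = 3253$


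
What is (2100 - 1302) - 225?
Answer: 573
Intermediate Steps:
(2100 - 1302) - 225 = 798 - 225 = 573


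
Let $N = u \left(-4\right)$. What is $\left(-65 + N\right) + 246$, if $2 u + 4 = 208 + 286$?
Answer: $-799$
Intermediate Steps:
$u = 245$ ($u = -2 + \frac{208 + 286}{2} = -2 + \frac{1}{2} \cdot 494 = -2 + 247 = 245$)
$N = -980$ ($N = 245 \left(-4\right) = -980$)
$\left(-65 + N\right) + 246 = \left(-65 - 980\right) + 246 = -1045 + 246 = -799$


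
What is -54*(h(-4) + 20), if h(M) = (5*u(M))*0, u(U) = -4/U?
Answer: -1080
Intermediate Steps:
h(M) = 0 (h(M) = (5*(-4/M))*0 = -20/M*0 = 0)
-54*(h(-4) + 20) = -54*(0 + 20) = -54*20 = -1080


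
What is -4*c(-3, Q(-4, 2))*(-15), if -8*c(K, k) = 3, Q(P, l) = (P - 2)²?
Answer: -45/2 ≈ -22.500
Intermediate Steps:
Q(P, l) = (-2 + P)²
c(K, k) = -3/8 (c(K, k) = -⅛*3 = -3/8)
-4*c(-3, Q(-4, 2))*(-15) = -4*(-3/8)*(-15) = (3/2)*(-15) = -45/2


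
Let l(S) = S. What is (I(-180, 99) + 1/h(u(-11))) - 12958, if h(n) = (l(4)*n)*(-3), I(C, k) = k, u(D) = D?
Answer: -1697387/132 ≈ -12859.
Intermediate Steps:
h(n) = -12*n (h(n) = (4*n)*(-3) = -12*n)
(I(-180, 99) + 1/h(u(-11))) - 12958 = (99 + 1/(-12*(-11))) - 12958 = (99 + 1/132) - 12958 = 13069/132 - 12958 = -1697387/132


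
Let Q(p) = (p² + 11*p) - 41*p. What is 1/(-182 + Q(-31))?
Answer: 1/1709 ≈ 0.00058514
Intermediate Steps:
Q(p) = p² - 30*p
1/(-182 + Q(-31)) = 1/(-182 - 31*(-30 - 31)) = 1/(-182 - 31*(-61)) = 1/(-182 + 1891) = 1/1709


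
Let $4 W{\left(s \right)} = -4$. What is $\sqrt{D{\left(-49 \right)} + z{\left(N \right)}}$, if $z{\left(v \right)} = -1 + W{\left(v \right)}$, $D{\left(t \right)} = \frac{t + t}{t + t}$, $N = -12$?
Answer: $i \approx 1.0 i$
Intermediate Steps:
$W{\left(s \right)} = -1$ ($W{\left(s \right)} = \frac{1}{4} \left(-4\right) = -1$)
$D{\left(t \right)} = 1$ ($D{\left(t \right)} = \frac{2 t}{2 t} = 2 t \frac{1}{2 t} = 1$)
$z{\left(v \right)} = -2$ ($z{\left(v \right)} = -1 - 1 = -2$)
$\sqrt{D{\left(-49 \right)} + z{\left(N \right)}} = \sqrt{1 - 2} = \sqrt{-1} = i$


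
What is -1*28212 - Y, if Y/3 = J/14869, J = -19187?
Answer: -419426667/14869 ≈ -28208.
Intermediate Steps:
Y = -57561/14869 (Y = 3*(-19187/14869) = -57561/14869 ≈ -3.8712)
-1*28212 - Y = -1*28212 - 1*(-57561/14869) = -28212 + 57561/14869 = -419426667/14869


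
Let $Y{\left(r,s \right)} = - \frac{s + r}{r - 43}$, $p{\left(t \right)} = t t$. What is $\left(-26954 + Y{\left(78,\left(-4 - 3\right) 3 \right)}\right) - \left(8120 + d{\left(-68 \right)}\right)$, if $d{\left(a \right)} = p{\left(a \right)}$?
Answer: $- \frac{1389487}{35} \approx -39700.0$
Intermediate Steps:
$p{\left(t \right)} = t^{2}$
$d{\left(a \right)} = a^{2}$
$Y{\left(r,s \right)} = - \frac{r + s}{-43 + r}$
$\left(-26954 + Y{\left(78,\left(-4 - 3\right) 3 \right)}\right) - \left(8120 + d{\left(-68 \right)}\right) = \left(-26954 + \frac{\left(-1\right) 78 - \left(-4 - 3\right) 3}{-43 + 78}\right) - 12744 = \left(-26954 + \frac{-78 - \left(-7\right) 3}{35}\right) - 12744 = \left(-26954 + \frac{-78 - -21}{35}\right) - 12744 = \left(-26954 + \frac{-78 + 21}{35}\right) - 12744 = \left(-26954 + \frac{1}{35} \left(-57\right)\right) - 12744 = \left(-26954 - \frac{57}{35}\right) - 12744 = - \frac{943447}{35} - 12744 = - \frac{1389487}{35}$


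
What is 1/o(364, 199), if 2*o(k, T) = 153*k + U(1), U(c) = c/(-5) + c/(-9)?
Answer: 45/1253063 ≈ 3.5912e-5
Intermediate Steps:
U(c) = -14*c/45 (U(c) = c*(-⅕) + c*(-⅑) = -c/5 - c/9 = -14*c/45)
o(k, T) = -7/45 + 153*k/2 (o(k, T) = (153*k - 14/45*1)/2 = (153*k - 14/45)/2 = (-14/45 + 153*k)/2 = -7/45 + 153*k/2)
1/o(364, 199) = 1/(-7/45 + (153/2)*364) = 1/(-7/45 + 27846) = 1/(1253063/45) = 45/1253063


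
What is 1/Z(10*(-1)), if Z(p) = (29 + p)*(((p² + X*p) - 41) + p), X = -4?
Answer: 1/1691 ≈ 0.00059137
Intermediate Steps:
Z(p) = (29 + p)*(-41 + p² - 3*p) (Z(p) = (29 + p)*(((p² - 4*p) - 41) + p) = (29 + p)*((-41 + p² - 4*p) + p) = (29 + p)*(-41 + p² - 3*p))
1/Z(10*(-1)) = 1/(-1189 + (10*(-1))³ - 1280*(-1) + 26*(10*(-1))²) = 1/(-1189 + (-10)³ - 128*(-10) + 26*(-10)²) = 1/(-1189 - 1000 + 1280 + 26*100) = 1/(-1189 - 1000 + 1280 + 2600) = 1/1691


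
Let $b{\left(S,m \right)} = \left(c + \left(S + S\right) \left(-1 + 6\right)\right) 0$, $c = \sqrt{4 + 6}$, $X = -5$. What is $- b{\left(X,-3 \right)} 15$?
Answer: $0$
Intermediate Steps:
$c = \sqrt{10} \approx 3.1623$
$b{\left(S,m \right)} = 0$ ($b{\left(S,m \right)} = \left(\sqrt{10} + \left(S + S\right) \left(-1 + 6\right)\right) 0 = \left(\sqrt{10} + 2 S 5\right) 0 = \left(\sqrt{10} + 10 S\right) 0 = 0$)
$- b{\left(X,-3 \right)} 15 = - 0 \cdot 15 = \left(-1\right) 0 = 0$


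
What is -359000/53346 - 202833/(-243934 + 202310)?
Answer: -2061343391/1110236952 ≈ -1.8567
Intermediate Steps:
-359000/53346 - 202833/(-243934 + 202310) = -359000*1/53346 - 202833/(-41624) = -179500/26673 - 202833*(-1/41624) = -179500/26673 + 202833/41624 = -2061343391/1110236952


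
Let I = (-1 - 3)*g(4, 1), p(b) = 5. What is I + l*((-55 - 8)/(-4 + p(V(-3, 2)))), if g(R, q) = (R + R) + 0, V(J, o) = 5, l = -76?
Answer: 4756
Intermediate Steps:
g(R, q) = 2*R (g(R, q) = 2*R + 0 = 2*R)
I = -32 (I = (-1 - 3)*(2*4) = -4*8 = -32)
I + l*((-55 - 8)/(-4 + p(V(-3, 2)))) = -32 - 76*(-55 - 8)/(-4 + 5) = -32 - (-4788)/1 = -32 - (-4788) = -32 - 76*(-63) = -32 + 4788 = 4756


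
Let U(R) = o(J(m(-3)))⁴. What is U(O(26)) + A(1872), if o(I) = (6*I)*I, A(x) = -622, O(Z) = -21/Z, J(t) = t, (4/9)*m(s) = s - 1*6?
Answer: 150094635294451409/4096 ≈ 3.6644e+13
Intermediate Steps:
m(s) = -27/2 + 9*s/4 (m(s) = 9*(s - 1*6)/4 = 9*(s - 6)/4 = 9*(-6 + s)/4 = -27/2 + 9*s/4)
o(I) = 6*I²
U(R) = 150094635296999121/4096 (U(R) = (6*(-27/2 + (9/4)*(-3))²)⁴ = (6*(-27/2 - 27/4)²)⁴ = (6*(-81/4)²)⁴ = (6*(6561/16))⁴ = (19683/8)⁴ = 150094635296999121/4096)
U(O(26)) + A(1872) = 150094635296999121/4096 - 622 = 150094635294451409/4096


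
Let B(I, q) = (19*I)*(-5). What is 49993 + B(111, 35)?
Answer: 39448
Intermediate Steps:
B(I, q) = -95*I
49993 + B(111, 35) = 49993 - 95*111 = 49993 - 10545 = 39448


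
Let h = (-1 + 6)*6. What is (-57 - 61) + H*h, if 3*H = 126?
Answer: 1142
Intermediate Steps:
H = 42 (H = (⅓)*126 = 42)
h = 30 (h = 5*6 = 30)
(-57 - 61) + H*h = (-57 - 61) + 42*30 = -118 + 1260 = 1142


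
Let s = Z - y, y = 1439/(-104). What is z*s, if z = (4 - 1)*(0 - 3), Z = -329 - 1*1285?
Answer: 1497753/104 ≈ 14401.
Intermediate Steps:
y = -1439/104 (y = 1439*(-1/104) = -1439/104 ≈ -13.837)
Z = -1614 (Z = -329 - 1285 = -1614)
z = -9 (z = 3*(-3) = -9)
s = -166417/104 (s = -1614 - 1*(-1439/104) = -1614 + 1439/104 = -166417/104 ≈ -1600.2)
z*s = -9*(-166417/104) = 1497753/104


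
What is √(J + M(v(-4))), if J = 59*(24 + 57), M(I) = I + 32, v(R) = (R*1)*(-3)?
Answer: √4823 ≈ 69.448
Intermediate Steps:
v(R) = -3*R (v(R) = R*(-3) = -3*R)
M(I) = 32 + I
J = 4779 (J = 59*81 = 4779)
√(J + M(v(-4))) = √(4779 + (32 - 3*(-4))) = √(4779 + (32 + 12)) = √(4779 + 44) = √4823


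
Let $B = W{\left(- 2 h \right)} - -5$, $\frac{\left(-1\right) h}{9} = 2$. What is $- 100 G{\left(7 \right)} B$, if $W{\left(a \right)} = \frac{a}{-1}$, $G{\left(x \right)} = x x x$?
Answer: $1063300$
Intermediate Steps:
$h = -18$ ($h = \left(-9\right) 2 = -18$)
$G{\left(x \right)} = x^{3}$ ($G{\left(x \right)} = x^{2} x = x^{3}$)
$W{\left(a \right)} = - a$ ($W{\left(a \right)} = a \left(-1\right) = - a$)
$B = -31$ ($B = - \left(-2\right) \left(-18\right) - -5 = \left(-1\right) 36 + 5 = -36 + 5 = -31$)
$- 100 G{\left(7 \right)} B = - 100 \cdot 7^{3} \left(-31\right) = \left(-100\right) 343 \left(-31\right) = \left(-34300\right) \left(-31\right) = 1063300$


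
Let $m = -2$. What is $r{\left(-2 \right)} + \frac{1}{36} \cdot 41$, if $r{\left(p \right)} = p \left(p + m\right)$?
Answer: $\frac{329}{36} \approx 9.1389$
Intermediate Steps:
$r{\left(p \right)} = p \left(-2 + p\right)$ ($r{\left(p \right)} = p \left(p - 2\right) = p \left(-2 + p\right)$)
$r{\left(-2 \right)} + \frac{1}{36} \cdot 41 = - 2 \left(-2 - 2\right) + \frac{1}{36} \cdot 41 = \left(-2\right) \left(-4\right) + \frac{1}{36} \cdot 41 = 8 + \frac{41}{36} = \frac{329}{36}$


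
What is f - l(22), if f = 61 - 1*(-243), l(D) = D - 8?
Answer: 290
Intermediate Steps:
l(D) = -8 + D
f = 304 (f = 61 + 243 = 304)
f - l(22) = 304 - (-8 + 22) = 304 - 1*14 = 304 - 14 = 290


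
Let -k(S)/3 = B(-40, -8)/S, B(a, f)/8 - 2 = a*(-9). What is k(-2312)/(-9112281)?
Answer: -362/877816403 ≈ -4.1239e-7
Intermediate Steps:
B(a, f) = 16 - 72*a (B(a, f) = 16 + 8*(a*(-9)) = 16 + 8*(-9*a) = 16 - 72*a)
k(S) = -8688/S (k(S) = -3*(16 - 72*(-40))/S = -3*(16 + 2880)/S = -8688/S)
k(-2312)/(-9112281) = -8688/(-2312)/(-9112281) = -8688*(-1/2312)*(-1/9112281) = (1086/289)*(-1/9112281) = -362/877816403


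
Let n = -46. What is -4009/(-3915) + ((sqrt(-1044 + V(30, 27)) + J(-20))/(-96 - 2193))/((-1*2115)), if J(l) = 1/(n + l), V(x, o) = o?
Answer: 1897721081/1853224758 + I*sqrt(113)/1613745 ≈ 1.024 + 6.5873e-6*I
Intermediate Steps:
J(l) = 1/(-46 + l)
-4009/(-3915) + ((sqrt(-1044 + V(30, 27)) + J(-20))/(-96 - 2193))/((-1*2115)) = -4009/(-3915) + ((sqrt(-1044 + 27) + 1/(-46 - 20))/(-96 - 2193))/((-1*2115)) = -4009*(-1/3915) + ((sqrt(-1017) + 1/(-66))/(-2289))/(-2115) = 4009/3915 + ((3*I*sqrt(113) - 1/66)*(-1/2289))*(-1/2115) = 4009/3915 + ((-1/66 + 3*I*sqrt(113))*(-1/2289))*(-1/2115) = 4009/3915 + (1/151074 - I*sqrt(113)/763)*(-1/2115) = 4009/3915 + (-1/319521510 + I*sqrt(113)/1613745) = 1897721081/1853224758 + I*sqrt(113)/1613745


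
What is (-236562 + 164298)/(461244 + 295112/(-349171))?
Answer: -6308123286/40263183403 ≈ -0.15667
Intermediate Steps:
(-236562 + 164298)/(461244 + 295112/(-349171)) = -72264/(461244 + 295112*(-1/349171)) = -72264/(461244 - 295112/349171) = -72264/161052733612/349171 = -72264*349171/161052733612 = -6308123286/40263183403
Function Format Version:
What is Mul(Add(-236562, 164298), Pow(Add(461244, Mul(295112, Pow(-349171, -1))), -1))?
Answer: Rational(-6308123286, 40263183403) ≈ -0.15667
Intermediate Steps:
Mul(Add(-236562, 164298), Pow(Add(461244, Mul(295112, Pow(-349171, -1))), -1)) = Mul(-72264, Pow(Add(461244, Mul(295112, Rational(-1, 349171))), -1)) = Mul(-72264, Pow(Add(461244, Rational(-295112, 349171)), -1)) = Mul(-72264, Pow(Rational(161052733612, 349171), -1)) = Mul(-72264, Rational(349171, 161052733612)) = Rational(-6308123286, 40263183403)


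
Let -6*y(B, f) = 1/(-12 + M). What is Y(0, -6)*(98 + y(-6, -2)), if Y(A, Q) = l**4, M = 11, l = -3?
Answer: 15903/2 ≈ 7951.5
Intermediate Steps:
y(B, f) = 1/6 (y(B, f) = -1/(6*(-12 + 11)) = -1/6/(-1) = -1/6*(-1) = 1/6)
Y(A, Q) = 81 (Y(A, Q) = (-3)**4 = 81)
Y(0, -6)*(98 + y(-6, -2)) = 81*(98 + 1/6) = 81*(589/6) = 15903/2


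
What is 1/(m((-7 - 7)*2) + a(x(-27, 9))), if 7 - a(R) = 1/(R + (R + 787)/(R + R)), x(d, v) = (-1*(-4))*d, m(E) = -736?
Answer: -24007/17500887 ≈ -0.0013718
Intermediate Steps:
x(d, v) = 4*d
a(R) = 7 - 1/(R + (787 + R)/(2*R)) (a(R) = 7 - 1/(R + (R + 787)/(R + R)) = 7 - 1/(R + (787 + R)/((2*R))) = 7 - 1/(R + (787 + R)*(1/(2*R))) = 7 - 1/(R + (787 + R)/(2*R)))
1/(m((-7 - 7)*2) + a(x(-27, 9))) = 1/(-736 + (5509 + 5*(4*(-27)) + 14*(4*(-27))²)/(787 + 4*(-27) + 2*(4*(-27))²)) = 1/(-736 + (5509 + 5*(-108) + 14*(-108)²)/(787 - 108 + 2*(-108)²)) = 1/(-736 + (5509 - 540 + 14*11664)/(787 - 108 + 2*11664)) = 1/(-736 + (5509 - 540 + 163296)/(787 - 108 + 23328)) = 1/(-736 + 168265/24007) = 1/(-17500887/24007) = -24007/17500887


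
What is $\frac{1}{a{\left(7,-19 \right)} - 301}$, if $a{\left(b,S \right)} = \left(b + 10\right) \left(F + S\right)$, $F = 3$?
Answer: $- \frac{1}{573} \approx -0.0017452$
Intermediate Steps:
$a{\left(b,S \right)} = \left(3 + S\right) \left(10 + b\right)$ ($a{\left(b,S \right)} = \left(b + 10\right) \left(3 + S\right) = \left(10 + b\right) \left(3 + S\right) = \left(3 + S\right) \left(10 + b\right)$)
$\frac{1}{a{\left(7,-19 \right)} - 301} = \frac{1}{\left(30 + 3 \cdot 7 + 10 \left(-19\right) - 133\right) - 301} = \frac{1}{\left(30 + 21 - 190 - 133\right) - 301} = \frac{1}{-272 - 301} = \frac{1}{-573} = - \frac{1}{573}$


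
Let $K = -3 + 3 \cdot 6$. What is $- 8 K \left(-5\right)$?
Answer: $600$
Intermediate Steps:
$K = 15$ ($K = -3 + 18 = 15$)
$- 8 K \left(-5\right) = \left(-8\right) 15 \left(-5\right) = \left(-120\right) \left(-5\right) = 600$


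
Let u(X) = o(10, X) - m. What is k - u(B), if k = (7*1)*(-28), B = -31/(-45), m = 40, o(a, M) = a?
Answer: -166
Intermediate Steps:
B = 31/45 (B = -31*(-1/45) = 31/45 ≈ 0.68889)
k = -196 (k = 7*(-28) = -196)
u(X) = -30 (u(X) = 10 - 1*40 = 10 - 40 = -30)
k - u(B) = -196 - 1*(-30) = -196 + 30 = -166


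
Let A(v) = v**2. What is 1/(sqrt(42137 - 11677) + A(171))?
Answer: 29241/855005621 - 2*sqrt(7615)/855005621 ≈ 3.3996e-5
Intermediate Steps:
1/(sqrt(42137 - 11677) + A(171)) = 1/(sqrt(42137 - 11677) + 171**2) = 1/(sqrt(30460) + 29241) = 1/(2*sqrt(7615) + 29241) = 1/(29241 + 2*sqrt(7615))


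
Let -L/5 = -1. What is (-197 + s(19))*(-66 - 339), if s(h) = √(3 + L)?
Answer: 79785 - 810*√2 ≈ 78640.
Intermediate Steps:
L = 5 (L = -5*(-1) = 5)
s(h) = 2*√2 (s(h) = √(3 + 5) = √8 = 2*√2)
(-197 + s(19))*(-66 - 339) = (-197 + 2*√2)*(-66 - 339) = (-197 + 2*√2)*(-405) = 79785 - 810*√2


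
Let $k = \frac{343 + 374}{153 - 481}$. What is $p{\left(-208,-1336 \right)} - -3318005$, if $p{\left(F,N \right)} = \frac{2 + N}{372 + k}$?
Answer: $\frac{402470250943}{121299} \approx 3.318 \cdot 10^{6}$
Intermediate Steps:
$k = - \frac{717}{328}$ ($k = \frac{717}{-328} = 717 \left(- \frac{1}{328}\right) = - \frac{717}{328} \approx -2.186$)
$p{\left(F,N \right)} = \frac{656}{121299} + \frac{328 N}{121299}$ ($p{\left(F,N \right)} = \frac{2 + N}{372 - \frac{717}{328}} = \frac{2 + N}{\frac{121299}{328}} = \left(2 + N\right) \frac{328}{121299} = \frac{656}{121299} + \frac{328 N}{121299}$)
$p{\left(-208,-1336 \right)} - -3318005 = \left(\frac{656}{121299} + \frac{328}{121299} \left(-1336\right)\right) - -3318005 = \left(\frac{656}{121299} - \frac{438208}{121299}\right) + 3318005 = - \frac{437552}{121299} + 3318005 = \frac{402470250943}{121299}$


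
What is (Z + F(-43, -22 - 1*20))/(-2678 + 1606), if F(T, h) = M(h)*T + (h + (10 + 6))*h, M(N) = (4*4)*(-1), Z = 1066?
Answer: -1423/536 ≈ -2.6549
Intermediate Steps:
M(N) = -16 (M(N) = 16*(-1) = -16)
F(T, h) = -16*T + h*(16 + h) (F(T, h) = -16*T + (h + (10 + 6))*h = -16*T + (h + 16)*h = -16*T + (16 + h)*h = -16*T + h*(16 + h))
(Z + F(-43, -22 - 1*20))/(-2678 + 1606) = (1066 + ((-22 - 1*20)**2 - 16*(-43) + 16*(-22 - 1*20)))/(-2678 + 1606) = (1066 + ((-22 - 20)**2 + 688 + 16*(-22 - 20)))/(-1072) = (1066 + ((-42)**2 + 688 + 16*(-42)))*(-1/1072) = (1066 + (1764 + 688 - 672))*(-1/1072) = (1066 + 1780)*(-1/1072) = 2846*(-1/1072) = -1423/536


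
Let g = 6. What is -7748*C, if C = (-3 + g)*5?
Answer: -116220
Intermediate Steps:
C = 15 (C = (-3 + 6)*5 = 3*5 = 15)
-7748*C = -7748*15 = -116220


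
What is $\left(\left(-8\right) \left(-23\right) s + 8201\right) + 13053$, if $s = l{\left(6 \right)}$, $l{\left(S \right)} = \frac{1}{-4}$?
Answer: $21208$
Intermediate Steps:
$l{\left(S \right)} = - \frac{1}{4}$
$s = - \frac{1}{4} \approx -0.25$
$\left(\left(-8\right) \left(-23\right) s + 8201\right) + 13053 = \left(\left(-8\right) \left(-23\right) \left(- \frac{1}{4}\right) + 8201\right) + 13053 = \left(184 \left(- \frac{1}{4}\right) + 8201\right) + 13053 = \left(-46 + 8201\right) + 13053 = 8155 + 13053 = 21208$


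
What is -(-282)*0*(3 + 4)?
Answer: 0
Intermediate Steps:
-(-282)*0*(3 + 4) = -(-282)*0*7 = -(-282)*0 = -282*0 = 0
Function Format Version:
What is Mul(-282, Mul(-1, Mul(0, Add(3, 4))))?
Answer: 0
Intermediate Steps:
Mul(-282, Mul(-1, Mul(0, Add(3, 4)))) = Mul(-282, Mul(-1, Mul(0, 7))) = Mul(-282, Mul(-1, 0)) = Mul(-282, 0) = 0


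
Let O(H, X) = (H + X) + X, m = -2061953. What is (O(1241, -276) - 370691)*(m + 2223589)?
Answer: -59805643272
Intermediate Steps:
O(H, X) = H + 2*X
(O(1241, -276) - 370691)*(m + 2223589) = ((1241 + 2*(-276)) - 370691)*(-2061953 + 2223589) = ((1241 - 552) - 370691)*161636 = (689 - 370691)*161636 = -370002*161636 = -59805643272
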